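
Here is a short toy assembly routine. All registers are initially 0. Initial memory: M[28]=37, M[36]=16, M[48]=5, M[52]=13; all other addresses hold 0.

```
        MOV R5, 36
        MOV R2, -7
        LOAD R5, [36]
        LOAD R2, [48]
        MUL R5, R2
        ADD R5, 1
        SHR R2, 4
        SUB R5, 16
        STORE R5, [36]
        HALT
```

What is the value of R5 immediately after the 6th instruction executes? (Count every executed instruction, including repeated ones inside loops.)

MOV R5, 36 → R5=36
MOV R2, -7 → R2=-7
LOAD R5, [36] → R5=M[36]=16
LOAD R2, [48] → R2=M[48]=5
MUL R5, R2 → R5=16*5=80
ADD R5, 1 → R5=80+1=81
After step 6: R5 = 81.

81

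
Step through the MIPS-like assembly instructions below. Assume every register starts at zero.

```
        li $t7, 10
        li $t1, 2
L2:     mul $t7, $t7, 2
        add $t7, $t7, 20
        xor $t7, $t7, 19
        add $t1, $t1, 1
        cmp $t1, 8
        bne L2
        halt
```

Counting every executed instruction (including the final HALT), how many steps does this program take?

after li $t7, 10: $t7=10
after li $t1, 2: $t1=2
after mul $t7, $t7, 2: $t7=10*2=20
after add $t7, $t7, 20: $t7=20+20=40
after xor $t7, $t7, 19: $t7=40^19=59
after add $t1, $t1, 1: $t1=2+1=3
cmp $t1, 8  (cmp 3,8)
bne L2: taken
after mul $t7, $t7, 2: $t7=59*2=118
after add $t7, $t7, 20: $t7=118+20=138
after xor $t7, $t7, 19: $t7=138^19=153
after add $t1, $t1, 1: $t1=3+1=4
cmp $t1, 8  (cmp 4,8)
bne L2: taken
after mul $t7, $t7, 2: $t7=153*2=306
after add $t7, $t7, 20: $t7=306+20=326
after xor $t7, $t7, 19: $t7=326^19=341
after add $t1, $t1, 1: $t1=4+1=5
cmp $t1, 8  (cmp 5,8)
bne L2: taken
after mul $t7, $t7, 2: $t7=341*2=682
after add $t7, $t7, 20: $t7=682+20=702
after xor $t7, $t7, 19: $t7=702^19=685
after add $t1, $t1, 1: $t1=5+1=6
cmp $t1, 8  (cmp 6,8)
bne L2: taken
after mul $t7, $t7, 2: $t7=685*2=1370
after add $t7, $t7, 20: $t7=1370+20=1390
after xor $t7, $t7, 19: $t7=1390^19=1405
after add $t1, $t1, 1: $t1=6+1=7
cmp $t1, 8  (cmp 7,8)
bne L2: taken
after mul $t7, $t7, 2: $t7=1405*2=2810
after add $t7, $t7, 20: $t7=2810+20=2830
after xor $t7, $t7, 19: $t7=2830^19=2845
after add $t1, $t1, 1: $t1=7+1=8
cmp $t1, 8  (cmp 8,8)
bne L2: not taken
halt.
Total executed instructions: 39.

39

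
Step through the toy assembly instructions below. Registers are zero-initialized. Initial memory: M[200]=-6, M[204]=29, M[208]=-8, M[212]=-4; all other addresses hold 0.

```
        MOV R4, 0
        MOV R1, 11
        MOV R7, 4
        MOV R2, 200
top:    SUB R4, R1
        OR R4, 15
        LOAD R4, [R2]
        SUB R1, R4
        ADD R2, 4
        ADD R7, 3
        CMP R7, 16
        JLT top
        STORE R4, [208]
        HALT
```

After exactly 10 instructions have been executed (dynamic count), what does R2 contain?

MOV R4, 0 → R4=0
MOV R1, 11 → R1=11
MOV R7, 4 → R7=4
MOV R2, 200 → R2=200
SUB R4, R1 → R4=0-11=-11
OR R4, 15 → R4=(-11)|15=-1
LOAD R4, [R2] → R4=M[200]=-6
SUB R1, R4 → R1=11-(-6)=17
ADD R2, 4 → R2=200+4=204
ADD R7, 3 → R7=4+3=7
After step 10: R2 = 204.

204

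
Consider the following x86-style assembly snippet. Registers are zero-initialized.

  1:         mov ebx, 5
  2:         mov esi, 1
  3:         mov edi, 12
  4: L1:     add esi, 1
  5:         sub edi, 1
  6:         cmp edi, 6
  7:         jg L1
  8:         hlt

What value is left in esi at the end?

after mov ebx, 5: ebx=5
after mov esi, 1: esi=1
after mov edi, 12: edi=12
after add esi, 1: esi=1+1=2
after sub edi, 1: edi=12-1=11
cmp edi, 6  (cmp 11,6)
jg L1: taken
after add esi, 1: esi=2+1=3
after sub edi, 1: edi=11-1=10
cmp edi, 6  (cmp 10,6)
jg L1: taken
after add esi, 1: esi=3+1=4
after sub edi, 1: edi=10-1=9
cmp edi, 6  (cmp 9,6)
jg L1: taken
after add esi, 1: esi=4+1=5
after sub edi, 1: edi=9-1=8
cmp edi, 6  (cmp 8,6)
jg L1: taken
after add esi, 1: esi=5+1=6
after sub edi, 1: edi=8-1=7
cmp edi, 6  (cmp 7,6)
jg L1: taken
after add esi, 1: esi=6+1=7
after sub edi, 1: edi=7-1=6
cmp edi, 6  (cmp 6,6)
jg L1: not taken
halt.

7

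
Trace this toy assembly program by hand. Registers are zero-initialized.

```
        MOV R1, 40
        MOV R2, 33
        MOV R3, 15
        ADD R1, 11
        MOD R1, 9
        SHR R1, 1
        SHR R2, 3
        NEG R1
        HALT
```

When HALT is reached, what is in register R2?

MOV R1, 40 → R1=40
MOV R2, 33 → R2=33
MOV R3, 15 → R3=15
ADD R1, 11 → R1=40+11=51
MOD R1, 9 → R1=51%9=6
SHR R1, 1 → R1=6>>1=3
SHR R2, 3 → R2=33>>3=4
NEG R1 → R1=-(3)=-3
halt.

4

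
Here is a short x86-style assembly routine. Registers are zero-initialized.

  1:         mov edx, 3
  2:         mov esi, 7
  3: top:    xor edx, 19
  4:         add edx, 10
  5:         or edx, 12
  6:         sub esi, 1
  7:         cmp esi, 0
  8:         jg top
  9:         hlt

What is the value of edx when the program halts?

edx=3
esi=7
edx=3^19=16
edx=16+10=26
edx=26|12=30
esi=7-1=6
cmp esi, 0  (cmp 6,0)
jg top: taken
edx=30^19=13
edx=13+10=23
edx=23|12=31
esi=6-1=5
cmp esi, 0  (cmp 5,0)
jg top: taken
edx=31^19=12
edx=12+10=22
edx=22|12=30
esi=5-1=4
cmp esi, 0  (cmp 4,0)
jg top: taken
edx=30^19=13
edx=13+10=23
edx=23|12=31
esi=4-1=3
cmp esi, 0  (cmp 3,0)
jg top: taken
edx=31^19=12
edx=12+10=22
edx=22|12=30
esi=3-1=2
cmp esi, 0  (cmp 2,0)
jg top: taken
edx=30^19=13
edx=13+10=23
edx=23|12=31
esi=2-1=1
cmp esi, 0  (cmp 1,0)
jg top: taken
edx=31^19=12
edx=12+10=22
edx=22|12=30
esi=1-1=0
cmp esi, 0  (cmp 0,0)
jg top: not taken
halt.

30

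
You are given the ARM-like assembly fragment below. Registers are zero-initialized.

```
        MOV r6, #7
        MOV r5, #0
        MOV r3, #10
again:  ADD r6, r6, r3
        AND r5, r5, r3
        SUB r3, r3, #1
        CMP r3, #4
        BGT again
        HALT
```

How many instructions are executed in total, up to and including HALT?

after MOV r6, #7: r6=7
after MOV r5, #0: r5=0
after MOV r3, #10: r3=10
after ADD r6, r6, r3: r6=7+10=17
after AND r5, r5, r3: r5=0&10=0
after SUB r3, r3, #1: r3=10-1=9
CMP r3, #4  (cmp 9,4)
BGT again: taken
after ADD r6, r6, r3: r6=17+9=26
after AND r5, r5, r3: r5=0&9=0
after SUB r3, r3, #1: r3=9-1=8
CMP r3, #4  (cmp 8,4)
BGT again: taken
after ADD r6, r6, r3: r6=26+8=34
after AND r5, r5, r3: r5=0&8=0
after SUB r3, r3, #1: r3=8-1=7
CMP r3, #4  (cmp 7,4)
BGT again: taken
after ADD r6, r6, r3: r6=34+7=41
after AND r5, r5, r3: r5=0&7=0
after SUB r3, r3, #1: r3=7-1=6
CMP r3, #4  (cmp 6,4)
BGT again: taken
after ADD r6, r6, r3: r6=41+6=47
after AND r5, r5, r3: r5=0&6=0
after SUB r3, r3, #1: r3=6-1=5
CMP r3, #4  (cmp 5,4)
BGT again: taken
after ADD r6, r6, r3: r6=47+5=52
after AND r5, r5, r3: r5=0&5=0
after SUB r3, r3, #1: r3=5-1=4
CMP r3, #4  (cmp 4,4)
BGT again: not taken
halt.
Total executed instructions: 34.

34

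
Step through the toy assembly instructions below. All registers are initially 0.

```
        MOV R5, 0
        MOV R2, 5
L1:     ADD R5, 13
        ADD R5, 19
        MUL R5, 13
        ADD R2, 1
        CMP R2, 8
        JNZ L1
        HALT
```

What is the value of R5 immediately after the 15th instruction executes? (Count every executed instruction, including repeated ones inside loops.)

after MOV R5, 0: R5=0
after MOV R2, 5: R2=5
after ADD R5, 13: R5=0+13=13
after ADD R5, 19: R5=13+19=32
after MUL R5, 13: R5=32*13=416
after ADD R2, 1: R2=5+1=6
CMP R2, 8  (cmp 6,8)
JNZ L1: taken
after ADD R5, 13: R5=416+13=429
after ADD R5, 19: R5=429+19=448
after MUL R5, 13: R5=448*13=5824
after ADD R2, 1: R2=6+1=7
CMP R2, 8  (cmp 7,8)
JNZ L1: taken
after ADD R5, 13: R5=5824+13=5837
After step 15: R5 = 5837.

5837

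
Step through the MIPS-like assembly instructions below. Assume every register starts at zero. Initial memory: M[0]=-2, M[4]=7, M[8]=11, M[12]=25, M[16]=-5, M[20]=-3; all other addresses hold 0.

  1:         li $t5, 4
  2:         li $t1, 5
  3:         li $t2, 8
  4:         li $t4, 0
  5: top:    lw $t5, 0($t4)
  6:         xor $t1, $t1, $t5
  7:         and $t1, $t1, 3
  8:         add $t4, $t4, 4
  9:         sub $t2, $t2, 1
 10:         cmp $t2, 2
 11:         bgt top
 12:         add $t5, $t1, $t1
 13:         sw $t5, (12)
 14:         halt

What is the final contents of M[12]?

0

li $t5, 4 → $t5=4
li $t1, 5 → $t1=5
li $t2, 8 → $t2=8
li $t4, 0 → $t4=0
lw $t5, 0($t4) → $t5=M[0]=-2
xor $t1, $t1, $t5 → $t1=5^(-2)=-5
and $t1, $t1, 3 → $t1=(-5)&3=3
add $t4, $t4, 4 → $t4=0+4=4
sub $t2, $t2, 1 → $t2=8-1=7
cmp $t2, 2  (cmp 7,2)
bgt top: taken
lw $t5, 0($t4) → $t5=M[4]=7
xor $t1, $t1, $t5 → $t1=3^7=4
and $t1, $t1, 3 → $t1=4&3=0
add $t4, $t4, 4 → $t4=4+4=8
sub $t2, $t2, 1 → $t2=7-1=6
cmp $t2, 2  (cmp 6,2)
bgt top: taken
lw $t5, 0($t4) → $t5=M[8]=11
xor $t1, $t1, $t5 → $t1=0^11=11
and $t1, $t1, 3 → $t1=11&3=3
add $t4, $t4, 4 → $t4=8+4=12
sub $t2, $t2, 1 → $t2=6-1=5
cmp $t2, 2  (cmp 5,2)
bgt top: taken
lw $t5, 0($t4) → $t5=M[12]=25
xor $t1, $t1, $t5 → $t1=3^25=26
and $t1, $t1, 3 → $t1=26&3=2
add $t4, $t4, 4 → $t4=12+4=16
sub $t2, $t2, 1 → $t2=5-1=4
cmp $t2, 2  (cmp 4,2)
bgt top: taken
lw $t5, 0($t4) → $t5=M[16]=-5
xor $t1, $t1, $t5 → $t1=2^(-5)=-7
and $t1, $t1, 3 → $t1=(-7)&3=1
add $t4, $t4, 4 → $t4=16+4=20
sub $t2, $t2, 1 → $t2=4-1=3
cmp $t2, 2  (cmp 3,2)
bgt top: taken
lw $t5, 0($t4) → $t5=M[20]=-3
xor $t1, $t1, $t5 → $t1=1^(-3)=-4
and $t1, $t1, 3 → $t1=(-4)&3=0
add $t4, $t4, 4 → $t4=20+4=24
sub $t2, $t2, 1 → $t2=3-1=2
cmp $t2, 2  (cmp 2,2)
bgt top: not taken
add $t5, $t1, $t1 → $t5=0+0=0
sw $t5, (12) → M[12]=0
halt.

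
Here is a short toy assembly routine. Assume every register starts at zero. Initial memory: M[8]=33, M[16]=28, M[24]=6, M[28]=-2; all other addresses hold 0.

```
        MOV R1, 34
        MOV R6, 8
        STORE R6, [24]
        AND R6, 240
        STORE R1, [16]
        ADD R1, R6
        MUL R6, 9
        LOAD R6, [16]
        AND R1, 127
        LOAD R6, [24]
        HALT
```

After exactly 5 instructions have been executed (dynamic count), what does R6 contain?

0

after MOV R1, 34: R1=34
after MOV R6, 8: R6=8
STORE R6, [24] → M[24]=8
after AND R6, 240: R6=8&240=0
STORE R1, [16] → M[16]=34
After step 5: R6 = 0.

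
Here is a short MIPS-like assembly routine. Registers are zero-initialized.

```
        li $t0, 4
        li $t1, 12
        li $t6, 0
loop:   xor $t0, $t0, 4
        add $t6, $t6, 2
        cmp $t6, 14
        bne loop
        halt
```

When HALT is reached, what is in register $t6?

14

$t0=4
$t1=12
$t6=0
$t0=4^4=0
$t6=0+2=2
cmp $t6, 14  (cmp 2,14)
bne loop: taken
$t0=0^4=4
$t6=2+2=4
cmp $t6, 14  (cmp 4,14)
bne loop: taken
$t0=4^4=0
$t6=4+2=6
cmp $t6, 14  (cmp 6,14)
bne loop: taken
$t0=0^4=4
$t6=6+2=8
cmp $t6, 14  (cmp 8,14)
bne loop: taken
$t0=4^4=0
$t6=8+2=10
cmp $t6, 14  (cmp 10,14)
bne loop: taken
$t0=0^4=4
$t6=10+2=12
cmp $t6, 14  (cmp 12,14)
bne loop: taken
$t0=4^4=0
$t6=12+2=14
cmp $t6, 14  (cmp 14,14)
bne loop: not taken
halt.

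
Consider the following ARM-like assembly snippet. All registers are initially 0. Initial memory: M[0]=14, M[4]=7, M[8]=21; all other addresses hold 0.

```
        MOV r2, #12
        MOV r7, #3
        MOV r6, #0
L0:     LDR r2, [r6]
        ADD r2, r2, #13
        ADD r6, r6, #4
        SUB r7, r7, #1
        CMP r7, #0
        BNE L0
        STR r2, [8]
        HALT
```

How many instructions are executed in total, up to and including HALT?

23

r2=12
r7=3
r6=0
r2=M[0]=14
r2=14+13=27
r6=0+4=4
r7=3-1=2
CMP r7, #0  (cmp 2,0)
BNE L0: taken
r2=M[4]=7
r2=7+13=20
r6=4+4=8
r7=2-1=1
CMP r7, #0  (cmp 1,0)
BNE L0: taken
r2=M[8]=21
r2=21+13=34
r6=8+4=12
r7=1-1=0
CMP r7, #0  (cmp 0,0)
BNE L0: not taken
STR r2, [8] → M[8]=34
halt.
Total executed instructions: 23.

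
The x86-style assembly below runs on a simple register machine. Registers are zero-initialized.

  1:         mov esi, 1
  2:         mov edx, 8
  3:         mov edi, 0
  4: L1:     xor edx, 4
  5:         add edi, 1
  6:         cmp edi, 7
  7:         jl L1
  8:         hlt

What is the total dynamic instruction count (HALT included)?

after mov esi, 1: esi=1
after mov edx, 8: edx=8
after mov edi, 0: edi=0
after xor edx, 4: edx=8^4=12
after add edi, 1: edi=0+1=1
cmp edi, 7  (cmp 1,7)
jl L1: taken
after xor edx, 4: edx=12^4=8
after add edi, 1: edi=1+1=2
cmp edi, 7  (cmp 2,7)
jl L1: taken
after xor edx, 4: edx=8^4=12
after add edi, 1: edi=2+1=3
cmp edi, 7  (cmp 3,7)
jl L1: taken
after xor edx, 4: edx=12^4=8
after add edi, 1: edi=3+1=4
cmp edi, 7  (cmp 4,7)
jl L1: taken
after xor edx, 4: edx=8^4=12
after add edi, 1: edi=4+1=5
cmp edi, 7  (cmp 5,7)
jl L1: taken
after xor edx, 4: edx=12^4=8
after add edi, 1: edi=5+1=6
cmp edi, 7  (cmp 6,7)
jl L1: taken
after xor edx, 4: edx=8^4=12
after add edi, 1: edi=6+1=7
cmp edi, 7  (cmp 7,7)
jl L1: not taken
halt.
Total executed instructions: 32.

32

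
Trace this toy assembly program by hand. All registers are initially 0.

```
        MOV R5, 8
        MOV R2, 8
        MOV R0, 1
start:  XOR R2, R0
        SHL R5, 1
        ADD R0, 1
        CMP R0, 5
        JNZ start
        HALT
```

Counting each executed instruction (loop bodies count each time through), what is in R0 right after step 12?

3

after MOV R5, 8: R5=8
after MOV R2, 8: R2=8
after MOV R0, 1: R0=1
after XOR R2, R0: R2=8^1=9
after SHL R5, 1: R5=8<<1=16
after ADD R0, 1: R0=1+1=2
CMP R0, 5  (cmp 2,5)
JNZ start: taken
after XOR R2, R0: R2=9^2=11
after SHL R5, 1: R5=16<<1=32
after ADD R0, 1: R0=2+1=3
CMP R0, 5  (cmp 3,5)
After step 12: R0 = 3.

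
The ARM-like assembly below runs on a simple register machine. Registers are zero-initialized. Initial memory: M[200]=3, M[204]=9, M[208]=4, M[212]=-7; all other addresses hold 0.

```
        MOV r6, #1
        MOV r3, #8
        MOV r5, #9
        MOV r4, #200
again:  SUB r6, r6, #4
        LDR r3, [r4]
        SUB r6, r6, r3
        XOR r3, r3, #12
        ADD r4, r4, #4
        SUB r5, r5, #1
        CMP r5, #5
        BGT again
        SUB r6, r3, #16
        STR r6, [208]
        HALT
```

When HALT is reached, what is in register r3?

-11

MOV r6, #1 → r6=1
MOV r3, #8 → r3=8
MOV r5, #9 → r5=9
MOV r4, #200 → r4=200
SUB r6, r6, #4 → r6=1-4=-3
LDR r3, [r4] → r3=M[200]=3
SUB r6, r6, r3 → r6=(-3)-3=-6
XOR r3, r3, #12 → r3=3^12=15
ADD r4, r4, #4 → r4=200+4=204
SUB r5, r5, #1 → r5=9-1=8
CMP r5, #5  (cmp 8,5)
BGT again: taken
SUB r6, r6, #4 → r6=(-6)-4=-10
LDR r3, [r4] → r3=M[204]=9
SUB r6, r6, r3 → r6=(-10)-9=-19
XOR r3, r3, #12 → r3=9^12=5
ADD r4, r4, #4 → r4=204+4=208
SUB r5, r5, #1 → r5=8-1=7
CMP r5, #5  (cmp 7,5)
BGT again: taken
SUB r6, r6, #4 → r6=(-19)-4=-23
LDR r3, [r4] → r3=M[208]=4
SUB r6, r6, r3 → r6=(-23)-4=-27
XOR r3, r3, #12 → r3=4^12=8
ADD r4, r4, #4 → r4=208+4=212
SUB r5, r5, #1 → r5=7-1=6
CMP r5, #5  (cmp 6,5)
BGT again: taken
SUB r6, r6, #4 → r6=(-27)-4=-31
LDR r3, [r4] → r3=M[212]=-7
SUB r6, r6, r3 → r6=(-31)-(-7)=-24
XOR r3, r3, #12 → r3=(-7)^12=-11
ADD r4, r4, #4 → r4=212+4=216
SUB r5, r5, #1 → r5=6-1=5
CMP r5, #5  (cmp 5,5)
BGT again: not taken
SUB r6, r3, #16 → r6=(-11)-16=-27
STR r6, [208] → M[208]=-27
halt.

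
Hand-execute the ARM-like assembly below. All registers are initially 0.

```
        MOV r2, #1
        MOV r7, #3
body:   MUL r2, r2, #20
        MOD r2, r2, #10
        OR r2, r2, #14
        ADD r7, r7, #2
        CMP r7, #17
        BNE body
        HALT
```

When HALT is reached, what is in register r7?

17

after MOV r2, #1: r2=1
after MOV r7, #3: r7=3
after MUL r2, r2, #20: r2=1*20=20
after MOD r2, r2, #10: r2=20%10=0
after OR r2, r2, #14: r2=0|14=14
after ADD r7, r7, #2: r7=3+2=5
CMP r7, #17  (cmp 5,17)
BNE body: taken
after MUL r2, r2, #20: r2=14*20=280
after MOD r2, r2, #10: r2=280%10=0
after OR r2, r2, #14: r2=0|14=14
after ADD r7, r7, #2: r7=5+2=7
CMP r7, #17  (cmp 7,17)
BNE body: taken
after MUL r2, r2, #20: r2=14*20=280
after MOD r2, r2, #10: r2=280%10=0
after OR r2, r2, #14: r2=0|14=14
after ADD r7, r7, #2: r7=7+2=9
CMP r7, #17  (cmp 9,17)
BNE body: taken
after MUL r2, r2, #20: r2=14*20=280
after MOD r2, r2, #10: r2=280%10=0
after OR r2, r2, #14: r2=0|14=14
after ADD r7, r7, #2: r7=9+2=11
CMP r7, #17  (cmp 11,17)
BNE body: taken
after MUL r2, r2, #20: r2=14*20=280
after MOD r2, r2, #10: r2=280%10=0
after OR r2, r2, #14: r2=0|14=14
after ADD r7, r7, #2: r7=11+2=13
CMP r7, #17  (cmp 13,17)
BNE body: taken
after MUL r2, r2, #20: r2=14*20=280
after MOD r2, r2, #10: r2=280%10=0
after OR r2, r2, #14: r2=0|14=14
after ADD r7, r7, #2: r7=13+2=15
CMP r7, #17  (cmp 15,17)
BNE body: taken
after MUL r2, r2, #20: r2=14*20=280
after MOD r2, r2, #10: r2=280%10=0
after OR r2, r2, #14: r2=0|14=14
after ADD r7, r7, #2: r7=15+2=17
CMP r7, #17  (cmp 17,17)
BNE body: not taken
halt.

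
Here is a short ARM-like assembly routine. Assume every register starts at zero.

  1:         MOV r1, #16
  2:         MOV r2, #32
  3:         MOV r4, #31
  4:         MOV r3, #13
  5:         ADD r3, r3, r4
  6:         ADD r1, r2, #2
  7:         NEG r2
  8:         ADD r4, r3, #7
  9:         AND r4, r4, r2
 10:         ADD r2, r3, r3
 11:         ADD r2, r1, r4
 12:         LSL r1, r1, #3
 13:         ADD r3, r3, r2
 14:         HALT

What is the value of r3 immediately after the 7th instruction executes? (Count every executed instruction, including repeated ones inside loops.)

44

MOV r1, #16 → r1=16
MOV r2, #32 → r2=32
MOV r4, #31 → r4=31
MOV r3, #13 → r3=13
ADD r3, r3, r4 → r3=13+31=44
ADD r1, r2, #2 → r1=32+2=34
NEG r2 → r2=-(32)=-32
After step 7: r3 = 44.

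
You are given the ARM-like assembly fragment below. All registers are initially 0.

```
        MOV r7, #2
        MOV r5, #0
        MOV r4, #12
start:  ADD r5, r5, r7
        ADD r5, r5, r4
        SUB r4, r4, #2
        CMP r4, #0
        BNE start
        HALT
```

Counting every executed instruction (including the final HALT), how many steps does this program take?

r7=2
r5=0
r4=12
r5=0+2=2
r5=2+12=14
r4=12-2=10
CMP r4, #0  (cmp 10,0)
BNE start: taken
r5=14+2=16
r5=16+10=26
r4=10-2=8
CMP r4, #0  (cmp 8,0)
BNE start: taken
r5=26+2=28
r5=28+8=36
r4=8-2=6
CMP r4, #0  (cmp 6,0)
BNE start: taken
r5=36+2=38
r5=38+6=44
r4=6-2=4
CMP r4, #0  (cmp 4,0)
BNE start: taken
r5=44+2=46
r5=46+4=50
r4=4-2=2
CMP r4, #0  (cmp 2,0)
BNE start: taken
r5=50+2=52
r5=52+2=54
r4=2-2=0
CMP r4, #0  (cmp 0,0)
BNE start: not taken
halt.
Total executed instructions: 34.

34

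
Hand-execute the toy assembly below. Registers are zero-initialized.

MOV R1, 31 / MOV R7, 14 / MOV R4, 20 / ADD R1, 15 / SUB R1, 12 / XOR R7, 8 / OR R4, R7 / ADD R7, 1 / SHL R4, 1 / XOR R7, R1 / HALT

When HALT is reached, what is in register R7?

37

R1=31
R7=14
R4=20
R1=31+15=46
R1=46-12=34
R7=14^8=6
R4=20|6=22
R7=6+1=7
R4=22<<1=44
R7=7^34=37
halt.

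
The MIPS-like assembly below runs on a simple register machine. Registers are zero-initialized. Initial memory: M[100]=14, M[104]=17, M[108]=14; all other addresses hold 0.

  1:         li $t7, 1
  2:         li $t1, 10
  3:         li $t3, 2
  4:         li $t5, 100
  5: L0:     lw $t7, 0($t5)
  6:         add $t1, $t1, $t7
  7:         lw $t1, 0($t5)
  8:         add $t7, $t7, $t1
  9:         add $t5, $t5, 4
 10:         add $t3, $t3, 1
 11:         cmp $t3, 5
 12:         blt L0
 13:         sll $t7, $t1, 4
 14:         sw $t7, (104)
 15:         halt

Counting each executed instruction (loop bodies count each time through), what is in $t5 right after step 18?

li $t7, 1 → $t7=1
li $t1, 10 → $t1=10
li $t3, 2 → $t3=2
li $t5, 100 → $t5=100
lw $t7, 0($t5) → $t7=M[100]=14
add $t1, $t1, $t7 → $t1=10+14=24
lw $t1, 0($t5) → $t1=M[100]=14
add $t7, $t7, $t1 → $t7=14+14=28
add $t5, $t5, 4 → $t5=100+4=104
add $t3, $t3, 1 → $t3=2+1=3
cmp $t3, 5  (cmp 3,5)
blt L0: taken
lw $t7, 0($t5) → $t7=M[104]=17
add $t1, $t1, $t7 → $t1=14+17=31
lw $t1, 0($t5) → $t1=M[104]=17
add $t7, $t7, $t1 → $t7=17+17=34
add $t5, $t5, 4 → $t5=104+4=108
add $t3, $t3, 1 → $t3=3+1=4
After step 18: $t5 = 108.

108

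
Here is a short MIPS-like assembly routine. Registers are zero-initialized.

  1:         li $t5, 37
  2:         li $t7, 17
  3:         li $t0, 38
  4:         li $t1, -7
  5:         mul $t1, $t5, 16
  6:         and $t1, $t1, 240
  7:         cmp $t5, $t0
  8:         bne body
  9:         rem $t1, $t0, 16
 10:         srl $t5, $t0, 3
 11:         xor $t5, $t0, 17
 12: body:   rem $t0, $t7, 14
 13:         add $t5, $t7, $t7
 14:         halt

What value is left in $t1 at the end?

80

li $t5, 37 → $t5=37
li $t7, 17 → $t7=17
li $t0, 38 → $t0=38
li $t1, -7 → $t1=-7
mul $t1, $t5, 16 → $t1=37*16=592
and $t1, $t1, 240 → $t1=592&240=80
cmp $t5, $t0  (cmp 37,38)
bne body: taken
rem $t0, $t7, 14 → $t0=17%14=3
add $t5, $t7, $t7 → $t5=17+17=34
halt.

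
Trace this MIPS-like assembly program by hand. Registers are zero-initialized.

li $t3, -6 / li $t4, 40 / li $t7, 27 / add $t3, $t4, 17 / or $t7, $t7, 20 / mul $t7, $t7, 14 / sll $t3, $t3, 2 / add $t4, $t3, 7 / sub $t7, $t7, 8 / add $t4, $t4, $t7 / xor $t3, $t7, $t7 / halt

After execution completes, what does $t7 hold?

$t3=-6
$t4=40
$t7=27
$t3=40+17=57
$t7=27|20=31
$t7=31*14=434
$t3=57<<2=228
$t4=228+7=235
$t7=434-8=426
$t4=235+426=661
$t3=426^426=0
halt.

426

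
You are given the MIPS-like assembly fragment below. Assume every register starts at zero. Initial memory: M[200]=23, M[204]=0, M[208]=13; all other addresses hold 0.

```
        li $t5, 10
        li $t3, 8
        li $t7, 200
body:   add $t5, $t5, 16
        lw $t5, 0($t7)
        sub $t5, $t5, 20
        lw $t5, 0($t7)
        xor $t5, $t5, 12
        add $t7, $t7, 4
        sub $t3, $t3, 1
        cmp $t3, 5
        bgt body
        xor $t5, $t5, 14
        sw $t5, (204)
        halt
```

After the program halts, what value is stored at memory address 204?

after li $t5, 10: $t5=10
after li $t3, 8: $t3=8
after li $t7, 200: $t7=200
after add $t5, $t5, 16: $t5=10+16=26
after lw $t5, 0($t7): $t5=M[200]=23
after sub $t5, $t5, 20: $t5=23-20=3
after lw $t5, 0($t7): $t5=M[200]=23
after xor $t5, $t5, 12: $t5=23^12=27
after add $t7, $t7, 4: $t7=200+4=204
after sub $t3, $t3, 1: $t3=8-1=7
cmp $t3, 5  (cmp 7,5)
bgt body: taken
after add $t5, $t5, 16: $t5=27+16=43
after lw $t5, 0($t7): $t5=M[204]=0
after sub $t5, $t5, 20: $t5=0-20=-20
after lw $t5, 0($t7): $t5=M[204]=0
after xor $t5, $t5, 12: $t5=0^12=12
after add $t7, $t7, 4: $t7=204+4=208
after sub $t3, $t3, 1: $t3=7-1=6
cmp $t3, 5  (cmp 6,5)
bgt body: taken
after add $t5, $t5, 16: $t5=12+16=28
after lw $t5, 0($t7): $t5=M[208]=13
after sub $t5, $t5, 20: $t5=13-20=-7
after lw $t5, 0($t7): $t5=M[208]=13
after xor $t5, $t5, 12: $t5=13^12=1
after add $t7, $t7, 4: $t7=208+4=212
after sub $t3, $t3, 1: $t3=6-1=5
cmp $t3, 5  (cmp 5,5)
bgt body: not taken
after xor $t5, $t5, 14: $t5=1^14=15
sw $t5, (204) → M[204]=15
halt.

15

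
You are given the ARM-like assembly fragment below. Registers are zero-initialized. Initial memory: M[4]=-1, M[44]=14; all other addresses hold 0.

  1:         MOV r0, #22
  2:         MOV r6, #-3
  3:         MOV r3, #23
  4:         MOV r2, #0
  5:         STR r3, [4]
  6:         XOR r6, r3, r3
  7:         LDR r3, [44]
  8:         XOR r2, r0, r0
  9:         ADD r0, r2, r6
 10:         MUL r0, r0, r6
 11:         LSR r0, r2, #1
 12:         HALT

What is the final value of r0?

0

MOV r0, #22 → r0=22
MOV r6, #-3 → r6=-3
MOV r3, #23 → r3=23
MOV r2, #0 → r2=0
STR r3, [4] → M[4]=23
XOR r6, r3, r3 → r6=23^23=0
LDR r3, [44] → r3=M[44]=14
XOR r2, r0, r0 → r2=22^22=0
ADD r0, r2, r6 → r0=0+0=0
MUL r0, r0, r6 → r0=0*0=0
LSR r0, r2, #1 → r0=0>>1=0
halt.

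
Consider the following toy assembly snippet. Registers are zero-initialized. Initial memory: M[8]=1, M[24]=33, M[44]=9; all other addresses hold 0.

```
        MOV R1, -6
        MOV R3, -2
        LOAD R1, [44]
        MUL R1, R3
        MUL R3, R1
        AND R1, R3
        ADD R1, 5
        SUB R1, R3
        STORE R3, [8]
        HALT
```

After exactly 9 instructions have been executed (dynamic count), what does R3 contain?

36

MOV R1, -6 → R1=-6
MOV R3, -2 → R3=-2
LOAD R1, [44] → R1=M[44]=9
MUL R1, R3 → R1=9*(-2)=-18
MUL R3, R1 → R3=(-2)*(-18)=36
AND R1, R3 → R1=(-18)&36=36
ADD R1, 5 → R1=36+5=41
SUB R1, R3 → R1=41-36=5
STORE R3, [8] → M[8]=36
After step 9: R3 = 36.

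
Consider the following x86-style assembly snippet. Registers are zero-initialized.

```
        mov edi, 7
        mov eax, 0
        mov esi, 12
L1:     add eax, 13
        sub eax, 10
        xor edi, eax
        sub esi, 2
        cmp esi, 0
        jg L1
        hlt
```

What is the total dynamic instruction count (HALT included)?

40

after mov edi, 7: edi=7
after mov eax, 0: eax=0
after mov esi, 12: esi=12
after add eax, 13: eax=0+13=13
after sub eax, 10: eax=13-10=3
after xor edi, eax: edi=7^3=4
after sub esi, 2: esi=12-2=10
cmp esi, 0  (cmp 10,0)
jg L1: taken
after add eax, 13: eax=3+13=16
after sub eax, 10: eax=16-10=6
after xor edi, eax: edi=4^6=2
after sub esi, 2: esi=10-2=8
cmp esi, 0  (cmp 8,0)
jg L1: taken
after add eax, 13: eax=6+13=19
after sub eax, 10: eax=19-10=9
after xor edi, eax: edi=2^9=11
after sub esi, 2: esi=8-2=6
cmp esi, 0  (cmp 6,0)
jg L1: taken
after add eax, 13: eax=9+13=22
after sub eax, 10: eax=22-10=12
after xor edi, eax: edi=11^12=7
after sub esi, 2: esi=6-2=4
cmp esi, 0  (cmp 4,0)
jg L1: taken
after add eax, 13: eax=12+13=25
after sub eax, 10: eax=25-10=15
after xor edi, eax: edi=7^15=8
after sub esi, 2: esi=4-2=2
cmp esi, 0  (cmp 2,0)
jg L1: taken
after add eax, 13: eax=15+13=28
after sub eax, 10: eax=28-10=18
after xor edi, eax: edi=8^18=26
after sub esi, 2: esi=2-2=0
cmp esi, 0  (cmp 0,0)
jg L1: not taken
halt.
Total executed instructions: 40.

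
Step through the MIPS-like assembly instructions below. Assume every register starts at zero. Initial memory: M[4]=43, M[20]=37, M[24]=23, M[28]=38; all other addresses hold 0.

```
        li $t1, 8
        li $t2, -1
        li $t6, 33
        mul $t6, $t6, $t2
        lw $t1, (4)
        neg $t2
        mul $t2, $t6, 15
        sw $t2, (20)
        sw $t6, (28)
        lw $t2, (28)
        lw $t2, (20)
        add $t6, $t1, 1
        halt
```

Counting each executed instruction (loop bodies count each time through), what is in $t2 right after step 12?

$t1=8
$t2=-1
$t6=33
$t6=33*(-1)=-33
$t1=M[4]=43
$t2=-(-1)=1
$t2=(-33)*15=-495
sw $t2, (20) → M[20]=-495
sw $t6, (28) → M[28]=-33
$t2=M[28]=-33
$t2=M[20]=-495
$t6=43+1=44
After step 12: $t2 = -495.

-495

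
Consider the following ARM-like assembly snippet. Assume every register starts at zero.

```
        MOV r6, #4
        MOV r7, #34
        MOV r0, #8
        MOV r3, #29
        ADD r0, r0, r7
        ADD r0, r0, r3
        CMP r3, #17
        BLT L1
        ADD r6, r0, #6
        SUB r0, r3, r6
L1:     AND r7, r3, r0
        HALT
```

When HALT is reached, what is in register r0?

-48

after MOV r6, #4: r6=4
after MOV r7, #34: r7=34
after MOV r0, #8: r0=8
after MOV r3, #29: r3=29
after ADD r0, r0, r7: r0=8+34=42
after ADD r0, r0, r3: r0=42+29=71
CMP r3, #17  (cmp 29,17)
BLT L1: not taken
after ADD r6, r0, #6: r6=71+6=77
after SUB r0, r3, r6: r0=29-77=-48
after AND r7, r3, r0: r7=29&(-48)=16
halt.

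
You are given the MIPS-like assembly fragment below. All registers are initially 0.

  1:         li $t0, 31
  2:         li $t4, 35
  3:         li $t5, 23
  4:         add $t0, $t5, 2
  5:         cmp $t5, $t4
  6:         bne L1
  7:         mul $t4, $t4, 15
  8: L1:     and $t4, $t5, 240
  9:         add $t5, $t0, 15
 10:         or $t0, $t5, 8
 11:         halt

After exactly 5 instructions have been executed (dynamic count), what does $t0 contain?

li $t0, 31 → $t0=31
li $t4, 35 → $t4=35
li $t5, 23 → $t5=23
add $t0, $t5, 2 → $t0=23+2=25
cmp $t5, $t4  (cmp 23,35)
After step 5: $t0 = 25.

25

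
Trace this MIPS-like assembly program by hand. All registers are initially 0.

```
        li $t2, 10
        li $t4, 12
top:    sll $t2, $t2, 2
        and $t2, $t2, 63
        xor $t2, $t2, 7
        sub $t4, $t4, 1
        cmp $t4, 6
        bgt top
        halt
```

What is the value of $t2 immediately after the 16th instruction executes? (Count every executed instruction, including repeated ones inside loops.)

after li $t2, 10: $t2=10
after li $t4, 12: $t4=12
after sll $t2, $t2, 2: $t2=10<<2=40
after and $t2, $t2, 63: $t2=40&63=40
after xor $t2, $t2, 7: $t2=40^7=47
after sub $t4, $t4, 1: $t4=12-1=11
cmp $t4, 6  (cmp 11,6)
bgt top: taken
after sll $t2, $t2, 2: $t2=47<<2=188
after and $t2, $t2, 63: $t2=188&63=60
after xor $t2, $t2, 7: $t2=60^7=59
after sub $t4, $t4, 1: $t4=11-1=10
cmp $t4, 6  (cmp 10,6)
bgt top: taken
after sll $t2, $t2, 2: $t2=59<<2=236
after and $t2, $t2, 63: $t2=236&63=44
After step 16: $t2 = 44.

44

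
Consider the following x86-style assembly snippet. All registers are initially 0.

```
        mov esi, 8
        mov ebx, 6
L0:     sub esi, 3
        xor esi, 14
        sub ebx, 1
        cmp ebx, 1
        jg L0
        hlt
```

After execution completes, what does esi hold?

after mov esi, 8: esi=8
after mov ebx, 6: ebx=6
after sub esi, 3: esi=8-3=5
after xor esi, 14: esi=5^14=11
after sub ebx, 1: ebx=6-1=5
cmp ebx, 1  (cmp 5,1)
jg L0: taken
after sub esi, 3: esi=11-3=8
after xor esi, 14: esi=8^14=6
after sub ebx, 1: ebx=5-1=4
cmp ebx, 1  (cmp 4,1)
jg L0: taken
after sub esi, 3: esi=6-3=3
after xor esi, 14: esi=3^14=13
after sub ebx, 1: ebx=4-1=3
cmp ebx, 1  (cmp 3,1)
jg L0: taken
after sub esi, 3: esi=13-3=10
after xor esi, 14: esi=10^14=4
after sub ebx, 1: ebx=3-1=2
cmp ebx, 1  (cmp 2,1)
jg L0: taken
after sub esi, 3: esi=4-3=1
after xor esi, 14: esi=1^14=15
after sub ebx, 1: ebx=2-1=1
cmp ebx, 1  (cmp 1,1)
jg L0: not taken
halt.

15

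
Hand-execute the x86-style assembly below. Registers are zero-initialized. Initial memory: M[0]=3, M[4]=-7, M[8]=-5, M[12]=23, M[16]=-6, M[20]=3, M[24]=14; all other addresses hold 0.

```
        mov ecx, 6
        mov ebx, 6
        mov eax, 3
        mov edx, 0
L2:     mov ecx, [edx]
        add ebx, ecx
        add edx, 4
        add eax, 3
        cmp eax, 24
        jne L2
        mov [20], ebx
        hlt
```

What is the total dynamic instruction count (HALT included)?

after mov ecx, 6: ecx=6
after mov ebx, 6: ebx=6
after mov eax, 3: eax=3
after mov edx, 0: edx=0
after mov ecx, [edx]: ecx=M[0]=3
after add ebx, ecx: ebx=6+3=9
after add edx, 4: edx=0+4=4
after add eax, 3: eax=3+3=6
cmp eax, 24  (cmp 6,24)
jne L2: taken
after mov ecx, [edx]: ecx=M[4]=-7
after add ebx, ecx: ebx=9+(-7)=2
after add edx, 4: edx=4+4=8
after add eax, 3: eax=6+3=9
cmp eax, 24  (cmp 9,24)
jne L2: taken
after mov ecx, [edx]: ecx=M[8]=-5
after add ebx, ecx: ebx=2+(-5)=-3
after add edx, 4: edx=8+4=12
after add eax, 3: eax=9+3=12
cmp eax, 24  (cmp 12,24)
jne L2: taken
after mov ecx, [edx]: ecx=M[12]=23
after add ebx, ecx: ebx=(-3)+23=20
after add edx, 4: edx=12+4=16
after add eax, 3: eax=12+3=15
cmp eax, 24  (cmp 15,24)
jne L2: taken
after mov ecx, [edx]: ecx=M[16]=-6
after add ebx, ecx: ebx=20+(-6)=14
after add edx, 4: edx=16+4=20
after add eax, 3: eax=15+3=18
cmp eax, 24  (cmp 18,24)
jne L2: taken
after mov ecx, [edx]: ecx=M[20]=3
after add ebx, ecx: ebx=14+3=17
after add edx, 4: edx=20+4=24
after add eax, 3: eax=18+3=21
cmp eax, 24  (cmp 21,24)
jne L2: taken
after mov ecx, [edx]: ecx=M[24]=14
after add ebx, ecx: ebx=17+14=31
after add edx, 4: edx=24+4=28
after add eax, 3: eax=21+3=24
cmp eax, 24  (cmp 24,24)
jne L2: not taken
mov [20], ebx → M[20]=31
halt.
Total executed instructions: 48.

48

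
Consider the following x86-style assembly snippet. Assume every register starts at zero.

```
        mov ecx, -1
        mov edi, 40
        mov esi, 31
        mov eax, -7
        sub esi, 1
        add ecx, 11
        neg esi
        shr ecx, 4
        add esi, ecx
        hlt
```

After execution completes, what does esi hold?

mov ecx, -1 → ecx=-1
mov edi, 40 → edi=40
mov esi, 31 → esi=31
mov eax, -7 → eax=-7
sub esi, 1 → esi=31-1=30
add ecx, 11 → ecx=(-1)+11=10
neg esi → esi=-(30)=-30
shr ecx, 4 → ecx=10>>4=0
add esi, ecx → esi=(-30)+0=-30
halt.

-30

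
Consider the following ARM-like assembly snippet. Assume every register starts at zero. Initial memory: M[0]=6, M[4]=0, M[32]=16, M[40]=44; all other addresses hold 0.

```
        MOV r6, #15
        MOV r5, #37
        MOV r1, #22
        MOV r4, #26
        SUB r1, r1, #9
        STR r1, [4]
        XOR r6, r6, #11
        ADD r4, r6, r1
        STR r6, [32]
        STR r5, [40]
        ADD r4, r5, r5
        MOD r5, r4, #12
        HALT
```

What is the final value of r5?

2

MOV r6, #15 → r6=15
MOV r5, #37 → r5=37
MOV r1, #22 → r1=22
MOV r4, #26 → r4=26
SUB r1, r1, #9 → r1=22-9=13
STR r1, [4] → M[4]=13
XOR r6, r6, #11 → r6=15^11=4
ADD r4, r6, r1 → r4=4+13=17
STR r6, [32] → M[32]=4
STR r5, [40] → M[40]=37
ADD r4, r5, r5 → r4=37+37=74
MOD r5, r4, #12 → r5=74%12=2
halt.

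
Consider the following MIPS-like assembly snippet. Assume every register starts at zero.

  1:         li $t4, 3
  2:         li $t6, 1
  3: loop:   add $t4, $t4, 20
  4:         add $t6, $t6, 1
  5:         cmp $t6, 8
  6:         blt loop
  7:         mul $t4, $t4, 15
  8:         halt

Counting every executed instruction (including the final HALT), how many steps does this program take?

32

li $t4, 3 → $t4=3
li $t6, 1 → $t6=1
add $t4, $t4, 20 → $t4=3+20=23
add $t6, $t6, 1 → $t6=1+1=2
cmp $t6, 8  (cmp 2,8)
blt loop: taken
add $t4, $t4, 20 → $t4=23+20=43
add $t6, $t6, 1 → $t6=2+1=3
cmp $t6, 8  (cmp 3,8)
blt loop: taken
add $t4, $t4, 20 → $t4=43+20=63
add $t6, $t6, 1 → $t6=3+1=4
cmp $t6, 8  (cmp 4,8)
blt loop: taken
add $t4, $t4, 20 → $t4=63+20=83
add $t6, $t6, 1 → $t6=4+1=5
cmp $t6, 8  (cmp 5,8)
blt loop: taken
add $t4, $t4, 20 → $t4=83+20=103
add $t6, $t6, 1 → $t6=5+1=6
cmp $t6, 8  (cmp 6,8)
blt loop: taken
add $t4, $t4, 20 → $t4=103+20=123
add $t6, $t6, 1 → $t6=6+1=7
cmp $t6, 8  (cmp 7,8)
blt loop: taken
add $t4, $t4, 20 → $t4=123+20=143
add $t6, $t6, 1 → $t6=7+1=8
cmp $t6, 8  (cmp 8,8)
blt loop: not taken
mul $t4, $t4, 15 → $t4=143*15=2145
halt.
Total executed instructions: 32.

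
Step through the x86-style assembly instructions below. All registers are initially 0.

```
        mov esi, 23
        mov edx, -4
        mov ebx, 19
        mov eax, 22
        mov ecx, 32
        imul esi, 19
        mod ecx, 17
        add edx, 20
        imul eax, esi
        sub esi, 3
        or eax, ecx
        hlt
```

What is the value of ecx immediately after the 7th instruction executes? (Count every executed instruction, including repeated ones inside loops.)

esi=23
edx=-4
ebx=19
eax=22
ecx=32
esi=23*19=437
ecx=32%17=15
After step 7: ecx = 15.

15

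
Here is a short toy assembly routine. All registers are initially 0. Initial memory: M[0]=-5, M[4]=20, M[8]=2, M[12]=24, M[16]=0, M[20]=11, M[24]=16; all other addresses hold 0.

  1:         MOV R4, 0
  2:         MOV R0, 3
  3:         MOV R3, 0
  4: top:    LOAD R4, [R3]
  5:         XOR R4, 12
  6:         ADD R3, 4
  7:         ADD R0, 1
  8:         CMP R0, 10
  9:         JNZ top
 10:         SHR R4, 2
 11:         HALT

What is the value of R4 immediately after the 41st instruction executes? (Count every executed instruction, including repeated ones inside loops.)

MOV R4, 0 → R4=0
MOV R0, 3 → R0=3
MOV R3, 0 → R3=0
LOAD R4, [R3] → R4=M[0]=-5
XOR R4, 12 → R4=(-5)^12=-9
ADD R3, 4 → R3=0+4=4
ADD R0, 1 → R0=3+1=4
CMP R0, 10  (cmp 4,10)
JNZ top: taken
LOAD R4, [R3] → R4=M[4]=20
XOR R4, 12 → R4=20^12=24
ADD R3, 4 → R3=4+4=8
ADD R0, 1 → R0=4+1=5
CMP R0, 10  (cmp 5,10)
JNZ top: taken
LOAD R4, [R3] → R4=M[8]=2
XOR R4, 12 → R4=2^12=14
ADD R3, 4 → R3=8+4=12
ADD R0, 1 → R0=5+1=6
CMP R0, 10  (cmp 6,10)
JNZ top: taken
LOAD R4, [R3] → R4=M[12]=24
XOR R4, 12 → R4=24^12=20
ADD R3, 4 → R3=12+4=16
ADD R0, 1 → R0=6+1=7
CMP R0, 10  (cmp 7,10)
JNZ top: taken
LOAD R4, [R3] → R4=M[16]=0
XOR R4, 12 → R4=0^12=12
ADD R3, 4 → R3=16+4=20
ADD R0, 1 → R0=7+1=8
CMP R0, 10  (cmp 8,10)
JNZ top: taken
LOAD R4, [R3] → R4=M[20]=11
XOR R4, 12 → R4=11^12=7
ADD R3, 4 → R3=20+4=24
ADD R0, 1 → R0=8+1=9
CMP R0, 10  (cmp 9,10)
JNZ top: taken
LOAD R4, [R3] → R4=M[24]=16
XOR R4, 12 → R4=16^12=28
After step 41: R4 = 28.

28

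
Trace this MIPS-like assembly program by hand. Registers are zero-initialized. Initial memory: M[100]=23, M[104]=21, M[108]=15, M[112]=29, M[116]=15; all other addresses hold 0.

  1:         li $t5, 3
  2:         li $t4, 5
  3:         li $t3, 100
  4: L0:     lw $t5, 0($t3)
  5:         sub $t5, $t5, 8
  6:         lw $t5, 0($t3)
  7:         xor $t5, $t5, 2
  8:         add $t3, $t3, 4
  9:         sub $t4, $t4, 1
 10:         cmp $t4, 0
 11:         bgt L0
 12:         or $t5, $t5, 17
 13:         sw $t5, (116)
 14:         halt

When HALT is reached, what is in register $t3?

after li $t5, 3: $t5=3
after li $t4, 5: $t4=5
after li $t3, 100: $t3=100
after lw $t5, 0($t3): $t5=M[100]=23
after sub $t5, $t5, 8: $t5=23-8=15
after lw $t5, 0($t3): $t5=M[100]=23
after xor $t5, $t5, 2: $t5=23^2=21
after add $t3, $t3, 4: $t3=100+4=104
after sub $t4, $t4, 1: $t4=5-1=4
cmp $t4, 0  (cmp 4,0)
bgt L0: taken
after lw $t5, 0($t3): $t5=M[104]=21
after sub $t5, $t5, 8: $t5=21-8=13
after lw $t5, 0($t3): $t5=M[104]=21
after xor $t5, $t5, 2: $t5=21^2=23
after add $t3, $t3, 4: $t3=104+4=108
after sub $t4, $t4, 1: $t4=4-1=3
cmp $t4, 0  (cmp 3,0)
bgt L0: taken
after lw $t5, 0($t3): $t5=M[108]=15
after sub $t5, $t5, 8: $t5=15-8=7
after lw $t5, 0($t3): $t5=M[108]=15
after xor $t5, $t5, 2: $t5=15^2=13
after add $t3, $t3, 4: $t3=108+4=112
after sub $t4, $t4, 1: $t4=3-1=2
cmp $t4, 0  (cmp 2,0)
bgt L0: taken
after lw $t5, 0($t3): $t5=M[112]=29
after sub $t5, $t5, 8: $t5=29-8=21
after lw $t5, 0($t3): $t5=M[112]=29
after xor $t5, $t5, 2: $t5=29^2=31
after add $t3, $t3, 4: $t3=112+4=116
after sub $t4, $t4, 1: $t4=2-1=1
cmp $t4, 0  (cmp 1,0)
bgt L0: taken
after lw $t5, 0($t3): $t5=M[116]=15
after sub $t5, $t5, 8: $t5=15-8=7
after lw $t5, 0($t3): $t5=M[116]=15
after xor $t5, $t5, 2: $t5=15^2=13
after add $t3, $t3, 4: $t3=116+4=120
after sub $t4, $t4, 1: $t4=1-1=0
cmp $t4, 0  (cmp 0,0)
bgt L0: not taken
after or $t5, $t5, 17: $t5=13|17=29
sw $t5, (116) → M[116]=29
halt.

120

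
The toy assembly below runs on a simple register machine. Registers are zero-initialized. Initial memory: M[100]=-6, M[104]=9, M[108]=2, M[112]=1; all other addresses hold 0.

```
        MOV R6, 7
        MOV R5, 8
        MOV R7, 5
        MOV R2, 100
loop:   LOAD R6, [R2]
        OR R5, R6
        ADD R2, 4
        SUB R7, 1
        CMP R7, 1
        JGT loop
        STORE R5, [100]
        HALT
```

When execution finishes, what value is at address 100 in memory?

-5

MOV R6, 7 → R6=7
MOV R5, 8 → R5=8
MOV R7, 5 → R7=5
MOV R2, 100 → R2=100
LOAD R6, [R2] → R6=M[100]=-6
OR R5, R6 → R5=8|(-6)=-6
ADD R2, 4 → R2=100+4=104
SUB R7, 1 → R7=5-1=4
CMP R7, 1  (cmp 4,1)
JGT loop: taken
LOAD R6, [R2] → R6=M[104]=9
OR R5, R6 → R5=(-6)|9=-5
ADD R2, 4 → R2=104+4=108
SUB R7, 1 → R7=4-1=3
CMP R7, 1  (cmp 3,1)
JGT loop: taken
LOAD R6, [R2] → R6=M[108]=2
OR R5, R6 → R5=(-5)|2=-5
ADD R2, 4 → R2=108+4=112
SUB R7, 1 → R7=3-1=2
CMP R7, 1  (cmp 2,1)
JGT loop: taken
LOAD R6, [R2] → R6=M[112]=1
OR R5, R6 → R5=(-5)|1=-5
ADD R2, 4 → R2=112+4=116
SUB R7, 1 → R7=2-1=1
CMP R7, 1  (cmp 1,1)
JGT loop: not taken
STORE R5, [100] → M[100]=-5
halt.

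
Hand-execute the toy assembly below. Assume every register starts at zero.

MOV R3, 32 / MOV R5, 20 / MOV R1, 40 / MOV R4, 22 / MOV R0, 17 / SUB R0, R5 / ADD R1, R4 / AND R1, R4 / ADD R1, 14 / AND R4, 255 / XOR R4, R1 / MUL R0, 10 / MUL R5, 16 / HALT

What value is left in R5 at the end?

MOV R3, 32 → R3=32
MOV R5, 20 → R5=20
MOV R1, 40 → R1=40
MOV R4, 22 → R4=22
MOV R0, 17 → R0=17
SUB R0, R5 → R0=17-20=-3
ADD R1, R4 → R1=40+22=62
AND R1, R4 → R1=62&22=22
ADD R1, 14 → R1=22+14=36
AND R4, 255 → R4=22&255=22
XOR R4, R1 → R4=22^36=50
MUL R0, 10 → R0=(-3)*10=-30
MUL R5, 16 → R5=20*16=320
halt.

320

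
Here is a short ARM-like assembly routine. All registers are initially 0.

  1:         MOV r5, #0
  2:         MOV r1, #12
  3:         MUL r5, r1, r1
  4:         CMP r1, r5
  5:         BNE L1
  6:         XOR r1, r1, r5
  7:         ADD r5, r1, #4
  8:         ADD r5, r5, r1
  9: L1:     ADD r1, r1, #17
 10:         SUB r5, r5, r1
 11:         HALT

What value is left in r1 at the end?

r5=0
r1=12
r5=12*12=144
CMP r1, r5  (cmp 12,144)
BNE L1: taken
r1=12+17=29
r5=144-29=115
halt.

29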